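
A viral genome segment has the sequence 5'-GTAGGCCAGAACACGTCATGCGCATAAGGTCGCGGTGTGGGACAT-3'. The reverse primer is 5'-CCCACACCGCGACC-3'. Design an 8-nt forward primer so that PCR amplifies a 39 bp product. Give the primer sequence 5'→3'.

The reverse primer's reverse complement GGTCGCGGTGTGGG matches the template at positions 28–41, so the product ends at position 41.
A 39 bp product then starts at position 41 − 39 + 1 = 3.
The forward primer is identical to the top strand there: AGGCCAGA.

5'-AGGCCAGA-3'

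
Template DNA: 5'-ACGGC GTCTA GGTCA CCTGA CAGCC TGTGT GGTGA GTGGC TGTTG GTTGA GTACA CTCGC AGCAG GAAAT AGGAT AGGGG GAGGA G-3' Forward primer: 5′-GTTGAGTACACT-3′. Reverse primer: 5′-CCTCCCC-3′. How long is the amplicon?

Scanning the template, GTTGAGTACACT occurs at positions 46–57; this primer anneals to the bottom strand there with its 3' end pointing downstream.
The reverse primer's reverse complement is GGGGAGG, which matches the template at positions 78–84.
Amplicon spans positions 46–84: 39 bp.

39 bp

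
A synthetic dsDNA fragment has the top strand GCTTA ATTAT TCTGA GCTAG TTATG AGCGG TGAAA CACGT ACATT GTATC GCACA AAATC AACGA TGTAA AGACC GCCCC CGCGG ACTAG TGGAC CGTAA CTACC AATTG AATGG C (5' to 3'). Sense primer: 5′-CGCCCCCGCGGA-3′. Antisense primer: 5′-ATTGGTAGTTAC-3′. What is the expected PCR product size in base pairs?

34 bp

Scanning the template, CGCCCCCGCGGA occurs at positions 75–86; this primer anneals to the bottom strand there with its 3' end pointing downstream.
Taking the reverse complement of ATTGGTAGTTAC gives GTAACTACCAAT, found at positions 97–108 on the template; the primer anneals here to the top strand with its 3' end pointing upstream.
Amplicon spans positions 75–108: 34 bp.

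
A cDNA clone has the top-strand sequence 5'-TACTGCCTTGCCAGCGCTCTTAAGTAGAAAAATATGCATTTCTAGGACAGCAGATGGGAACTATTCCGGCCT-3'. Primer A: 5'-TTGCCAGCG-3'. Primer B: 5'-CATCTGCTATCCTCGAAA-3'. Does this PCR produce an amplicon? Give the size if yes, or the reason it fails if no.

Primer B (CATCTGCTATCCTCGAAA) does not match the top strand, and its reverse complement TTTCGAGGATAGCAGATG does not match either.
With no annealing site for primer B, no amplification occurs.

No product — primer B has no binding site in the template.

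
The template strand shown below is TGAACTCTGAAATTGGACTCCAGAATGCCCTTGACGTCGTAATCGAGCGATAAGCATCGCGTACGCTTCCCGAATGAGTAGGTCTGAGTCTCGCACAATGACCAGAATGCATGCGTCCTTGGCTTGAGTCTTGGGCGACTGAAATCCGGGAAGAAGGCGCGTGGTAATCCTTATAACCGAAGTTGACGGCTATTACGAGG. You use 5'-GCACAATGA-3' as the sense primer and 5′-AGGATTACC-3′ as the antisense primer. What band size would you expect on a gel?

79 bp

Scanning the template, GCACAATGA occurs at positions 93–101; this primer anneals to the bottom strand there with its 3' end pointing downstream.
The reverse primer's reverse complement is GGTAATCCT, which matches the template at positions 163–171.
Amplicon spans positions 93–171: 79 bp.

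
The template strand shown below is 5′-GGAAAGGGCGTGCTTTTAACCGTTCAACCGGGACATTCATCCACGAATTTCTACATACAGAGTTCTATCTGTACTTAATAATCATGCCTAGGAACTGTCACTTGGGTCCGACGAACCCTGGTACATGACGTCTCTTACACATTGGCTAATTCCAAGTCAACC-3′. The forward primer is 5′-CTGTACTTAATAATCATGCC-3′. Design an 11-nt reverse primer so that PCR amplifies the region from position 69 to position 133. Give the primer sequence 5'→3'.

The product's 3' end on the top strand is position 133.
The reverse primer anneals to the top strand over positions 123–133, i.e. to ACATGACGTCT.
Its sequence written 5'→3' is the reverse complement: AGACGTCATGT.

5'-AGACGTCATGT-3'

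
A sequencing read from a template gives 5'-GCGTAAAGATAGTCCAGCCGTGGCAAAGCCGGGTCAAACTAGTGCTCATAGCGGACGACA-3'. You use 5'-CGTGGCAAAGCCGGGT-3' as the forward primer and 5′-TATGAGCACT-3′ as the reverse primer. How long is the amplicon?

32 bp

Forward primer CGTGGCAAAGCCGGGT is found on the top strand at positions 19–34.
The reverse primer's reverse complement is AGTGCTCATA, which matches the template at positions 41–50.
Amplicon spans positions 19–50: 32 bp.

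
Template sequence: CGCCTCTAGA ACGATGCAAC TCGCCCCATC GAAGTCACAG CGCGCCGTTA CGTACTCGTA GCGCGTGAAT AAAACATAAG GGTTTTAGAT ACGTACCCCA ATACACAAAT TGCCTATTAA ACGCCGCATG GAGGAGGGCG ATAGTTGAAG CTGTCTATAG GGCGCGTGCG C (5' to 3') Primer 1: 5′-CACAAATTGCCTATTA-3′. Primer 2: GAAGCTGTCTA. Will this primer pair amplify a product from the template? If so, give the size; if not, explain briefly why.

Primer 1 (CACAAATTGCCTATTA) matches the top strand at positions 104–119 (3' end points downstream).
Primer 2 (GAAGCTGTCTA) also matches the top strand directly, at positions 147–157 — its reverse complement TAGACAGCTTC is not present.
Both primers anneal to the bottom strand with 3' ends pointing the same way, so neither can prime synthesis back toward the other.

No product — both primers anneal to the same strand and extend in the same direction.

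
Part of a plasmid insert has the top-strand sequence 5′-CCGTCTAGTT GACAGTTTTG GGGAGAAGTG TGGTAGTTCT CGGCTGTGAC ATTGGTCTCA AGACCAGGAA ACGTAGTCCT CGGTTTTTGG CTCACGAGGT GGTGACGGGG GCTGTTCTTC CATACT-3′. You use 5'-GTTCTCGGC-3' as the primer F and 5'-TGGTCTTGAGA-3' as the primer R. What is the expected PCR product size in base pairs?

31 bp

The forward primer matches the template at positions 36–44.
Reverse complement of the reverse primer: TCTCAAGACCA. This occurs on the top strand at positions 56–66.
Product length = (reverse-primer end) − (forward-primer start) + 1 = 66 − 36 + 1 = 31 bp.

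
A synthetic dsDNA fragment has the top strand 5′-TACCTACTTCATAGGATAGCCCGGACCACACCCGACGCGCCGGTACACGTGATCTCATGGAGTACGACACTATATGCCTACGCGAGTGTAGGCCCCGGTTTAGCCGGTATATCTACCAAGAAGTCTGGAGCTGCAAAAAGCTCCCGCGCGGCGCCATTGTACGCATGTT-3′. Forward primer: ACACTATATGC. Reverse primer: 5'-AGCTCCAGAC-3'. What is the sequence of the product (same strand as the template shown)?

Forward primer ACACTATATGC is found on the top strand at positions 67–77.
Reverse complement of the reverse primer: GTCTGGAGCT. This occurs on the top strand at positions 123–132.
The product is the template from position 67 through 132 (66 bp).

5'-ACACTATATGCCTACGCGAGTGTAGGCCCCGGTTTAGCCGGTATATCTACCAAGAAGTCTGGAGCT-3'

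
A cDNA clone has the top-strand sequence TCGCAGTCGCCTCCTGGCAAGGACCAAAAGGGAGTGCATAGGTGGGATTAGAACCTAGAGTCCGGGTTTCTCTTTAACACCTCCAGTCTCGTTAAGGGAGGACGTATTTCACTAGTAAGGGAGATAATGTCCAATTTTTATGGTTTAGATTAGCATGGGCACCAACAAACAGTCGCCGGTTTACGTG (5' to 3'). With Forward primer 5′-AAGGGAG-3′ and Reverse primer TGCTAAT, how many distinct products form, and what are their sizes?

Three products: 128 bp, 62 bp, 39 bp

The forward primer AAGGGAG matches the top strand at positions 28–34, 94–100, 117–123.
The reverse primer's reverse complement is ATTAGCA, matching at positions 149–155.
Each forward site pairs with the reverse site to give a product ending at position 155: sizes 128, 62, 39 bp.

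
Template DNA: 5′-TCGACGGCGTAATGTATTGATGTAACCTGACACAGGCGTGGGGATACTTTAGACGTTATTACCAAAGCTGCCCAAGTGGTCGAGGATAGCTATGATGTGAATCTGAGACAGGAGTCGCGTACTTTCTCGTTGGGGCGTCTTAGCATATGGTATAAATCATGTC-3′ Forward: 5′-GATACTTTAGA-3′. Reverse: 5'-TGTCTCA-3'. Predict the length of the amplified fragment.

68 bp

The forward primer matches the template at positions 43–53.
Reverse complement of the reverse primer: TGAGACA. This occurs on the top strand at positions 104–110.
The product runs from position 43 to position 110, so its length is 110 − 43 + 1 = 68 bp.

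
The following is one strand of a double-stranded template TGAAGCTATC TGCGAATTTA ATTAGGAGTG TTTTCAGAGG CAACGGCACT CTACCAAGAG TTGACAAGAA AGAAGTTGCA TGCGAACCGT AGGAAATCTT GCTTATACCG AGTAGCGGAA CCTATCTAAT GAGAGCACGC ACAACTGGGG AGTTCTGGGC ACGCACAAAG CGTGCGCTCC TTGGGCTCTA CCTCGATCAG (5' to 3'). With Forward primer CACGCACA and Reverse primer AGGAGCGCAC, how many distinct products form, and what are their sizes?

The forward primer CACGCACA matches the top strand at positions 136–143, 160–167.
The reverse primer's reverse complement is GTGCGCTCCT, matching at positions 172–181.
Each forward site pairs with the reverse site to give a product ending at position 181: sizes 46, 22 bp.

Two products: 46 bp, 22 bp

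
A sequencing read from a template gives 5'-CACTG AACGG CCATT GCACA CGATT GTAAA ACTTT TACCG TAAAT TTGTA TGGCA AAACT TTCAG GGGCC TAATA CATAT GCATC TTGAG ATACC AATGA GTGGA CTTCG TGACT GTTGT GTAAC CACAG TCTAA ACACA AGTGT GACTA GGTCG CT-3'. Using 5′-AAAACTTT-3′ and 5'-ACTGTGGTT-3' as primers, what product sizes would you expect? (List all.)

104 bp, 77 bp

The forward primer AAAACTTT matches the top strand at positions 28–35, 55–62.
The reverse primer's reverse complement is AACCACAGT, matching at positions 123–131.
Each forward site pairs with the reverse site to give a product ending at position 131: sizes 104, 77 bp.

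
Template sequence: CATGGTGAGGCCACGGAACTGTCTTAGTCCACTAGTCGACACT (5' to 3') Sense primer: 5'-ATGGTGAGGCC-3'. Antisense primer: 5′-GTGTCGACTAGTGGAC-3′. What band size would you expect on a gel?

41 bp

Scanning the template, ATGGTGAGGCC occurs at positions 2–12; this primer anneals to the bottom strand there with its 3' end pointing downstream.
Taking the reverse complement of GTGTCGACTAGTGGAC gives GTCCACTAGTCGACAC, found at positions 27–42 on the template; the primer anneals here to the top strand with its 3' end pointing upstream.
The product runs from position 2 to position 42, so its length is 42 − 2 + 1 = 41 bp.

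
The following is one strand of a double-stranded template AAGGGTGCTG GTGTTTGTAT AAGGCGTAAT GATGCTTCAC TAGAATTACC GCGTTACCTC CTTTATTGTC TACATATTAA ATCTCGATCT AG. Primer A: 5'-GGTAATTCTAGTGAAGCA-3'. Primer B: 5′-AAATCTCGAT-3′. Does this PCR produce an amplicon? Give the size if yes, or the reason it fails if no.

Primer A (GGTAATTCTAGTGAAGCA) has reverse complement TGCTTCACTAGAATTACC, which matches the top strand at positions 33–50; primer A anneals to the top strand there with its 3' end pointing upstream toward position 33.
Primer B (AAATCTCGAT) matches the top strand directly at positions 79–88; it anneals to the bottom strand with its 3' end pointing downstream toward position 88.
The 3' ends diverge (primer A extends toward position 1, primer B toward position 92), so the primers never converge on a shared product.

No product — the primers' 3' ends point away from each other.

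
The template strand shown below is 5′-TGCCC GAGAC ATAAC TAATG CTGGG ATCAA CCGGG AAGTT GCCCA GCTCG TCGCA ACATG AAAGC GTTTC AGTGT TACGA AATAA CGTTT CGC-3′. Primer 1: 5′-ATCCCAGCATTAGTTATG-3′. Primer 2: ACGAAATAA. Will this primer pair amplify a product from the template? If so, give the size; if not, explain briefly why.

Primer 1 (ATCCCAGCATTAGTTATG) has reverse complement CATAACTAATGCTGGGAT, which matches the top strand at positions 10–27; primer 1 anneals to the top strand there with its 3' end pointing upstream toward position 10.
Primer 2 (ACGAAATAA) matches the top strand directly at positions 77–85; it anneals to the bottom strand with its 3' end pointing downstream toward position 85.
The 3' ends diverge (primer 1 extends toward position 1, primer 2 toward position 93), so the primers never converge on a shared product.

No product — the primers' 3' ends point away from each other.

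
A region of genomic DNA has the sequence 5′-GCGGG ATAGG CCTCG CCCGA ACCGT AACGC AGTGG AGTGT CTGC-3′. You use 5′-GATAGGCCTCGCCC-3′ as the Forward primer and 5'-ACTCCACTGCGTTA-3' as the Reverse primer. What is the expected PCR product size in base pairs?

34 bp

Forward primer GATAGGCCTCGCCC is found on the top strand at positions 5–18.
Taking the reverse complement of ACTCCACTGCGTTA gives TAACGCAGTGGAGT, found at positions 25–38 on the template; the primer anneals here to the top strand with its 3' end pointing upstream.
Amplicon spans positions 5–38: 34 bp.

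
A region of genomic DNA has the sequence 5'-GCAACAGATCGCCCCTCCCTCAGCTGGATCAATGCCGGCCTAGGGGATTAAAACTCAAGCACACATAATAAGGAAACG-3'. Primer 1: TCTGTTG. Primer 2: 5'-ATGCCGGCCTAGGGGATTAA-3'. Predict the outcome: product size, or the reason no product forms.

No product — the primers' 3' ends point away from each other.

Primer 1 (TCTGTTG) has reverse complement CAACAGA, which matches the top strand at positions 2–8; primer 1 anneals to the top strand there with its 3' end pointing upstream toward position 2.
Primer 2 (ATGCCGGCCTAGGGGATTAA) matches the top strand directly at positions 32–51; it anneals to the bottom strand with its 3' end pointing downstream toward position 51.
The 3' ends diverge (primer 1 extends toward position 1, primer 2 toward position 78), so the primers never converge on a shared product.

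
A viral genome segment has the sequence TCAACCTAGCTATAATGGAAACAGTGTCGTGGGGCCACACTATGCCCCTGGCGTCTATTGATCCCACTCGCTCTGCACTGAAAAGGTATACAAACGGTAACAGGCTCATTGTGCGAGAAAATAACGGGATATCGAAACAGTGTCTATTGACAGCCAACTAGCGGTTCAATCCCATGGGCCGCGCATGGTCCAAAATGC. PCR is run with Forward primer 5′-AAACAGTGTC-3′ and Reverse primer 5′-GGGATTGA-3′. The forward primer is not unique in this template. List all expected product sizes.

155 bp, 39 bp

The forward primer AAACAGTGTC matches the top strand at positions 19–28, 135–144.
The reverse primer's reverse complement is TCAATCCC, matching at positions 166–173.
Each forward site pairs with the reverse site to give a product ending at position 173: sizes 155, 39 bp.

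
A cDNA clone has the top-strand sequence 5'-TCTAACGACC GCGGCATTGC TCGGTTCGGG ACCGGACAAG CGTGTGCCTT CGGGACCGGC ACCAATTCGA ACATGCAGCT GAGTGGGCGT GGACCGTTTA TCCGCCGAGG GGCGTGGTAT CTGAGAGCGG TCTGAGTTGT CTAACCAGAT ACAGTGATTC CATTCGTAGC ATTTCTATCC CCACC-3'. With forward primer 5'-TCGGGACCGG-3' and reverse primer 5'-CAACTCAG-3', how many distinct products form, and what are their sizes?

Two products: 114 bp, 90 bp

The forward primer TCGGGACCGG matches the top strand at positions 26–35, 50–59.
The reverse primer's reverse complement is CTGAGTTG, matching at positions 132–139.
Each forward site pairs with the reverse site to give a product ending at position 139: sizes 114, 90 bp.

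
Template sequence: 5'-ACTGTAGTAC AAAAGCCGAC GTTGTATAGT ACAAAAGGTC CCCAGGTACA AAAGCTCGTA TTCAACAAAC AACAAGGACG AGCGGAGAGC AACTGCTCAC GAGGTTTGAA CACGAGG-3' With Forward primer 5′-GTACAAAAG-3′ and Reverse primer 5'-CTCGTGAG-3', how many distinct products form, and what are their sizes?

The forward primer GTACAAAAG matches the top strand at positions 7–15, 29–37, 46–54.
The reverse primer's reverse complement is CTCACGAG, matching at positions 96–103.
Each forward site pairs with the reverse site to give a product ending at position 103: sizes 97, 75, 58 bp.

Three products: 97 bp, 75 bp, 58 bp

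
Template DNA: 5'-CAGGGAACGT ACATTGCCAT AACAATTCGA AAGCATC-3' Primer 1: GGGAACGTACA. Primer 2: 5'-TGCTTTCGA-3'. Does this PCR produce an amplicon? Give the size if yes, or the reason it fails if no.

Primer 1 (GGGAACGTACA) matches the top strand at positions 3–13; it acts as a forward primer.
Primer 2's reverse complement is TCGAAAGCA, matching the top strand at positions 27–35; it acts as a reverse primer.
The 3' ends face each other across positions 3–35, giving a 33 bp product.

Yes — a 33 bp product.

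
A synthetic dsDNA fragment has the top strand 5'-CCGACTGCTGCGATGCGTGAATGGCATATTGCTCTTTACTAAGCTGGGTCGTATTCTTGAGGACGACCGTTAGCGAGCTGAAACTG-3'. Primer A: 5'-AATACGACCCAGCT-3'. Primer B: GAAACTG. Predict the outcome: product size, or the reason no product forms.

No product — the primers' 3' ends point away from each other.

Primer A (AATACGACCCAGCT) has reverse complement AGCTGGGTCGTATT, which matches the top strand at positions 42–55; primer A anneals to the top strand there with its 3' end pointing upstream toward position 42.
Primer B (GAAACTG) matches the top strand directly at positions 80–86; it anneals to the bottom strand with its 3' end pointing downstream toward position 86.
The 3' ends diverge (primer A extends toward position 1, primer B toward position 86), so the primers never converge on a shared product.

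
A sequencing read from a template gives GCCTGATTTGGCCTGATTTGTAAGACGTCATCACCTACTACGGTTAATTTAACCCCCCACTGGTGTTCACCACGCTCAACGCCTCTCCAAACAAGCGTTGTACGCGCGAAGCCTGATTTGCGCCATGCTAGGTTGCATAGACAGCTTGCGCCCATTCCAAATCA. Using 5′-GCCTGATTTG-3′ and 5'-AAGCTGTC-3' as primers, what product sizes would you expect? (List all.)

The forward primer GCCTGATTTG matches the top strand at positions 1–10, 11–20, 111–120.
The reverse primer's reverse complement is GACAGCTT, matching at positions 140–147.
Each forward site pairs with the reverse site to give a product ending at position 147: sizes 147, 137, 37 bp.

147 bp, 137 bp, 37 bp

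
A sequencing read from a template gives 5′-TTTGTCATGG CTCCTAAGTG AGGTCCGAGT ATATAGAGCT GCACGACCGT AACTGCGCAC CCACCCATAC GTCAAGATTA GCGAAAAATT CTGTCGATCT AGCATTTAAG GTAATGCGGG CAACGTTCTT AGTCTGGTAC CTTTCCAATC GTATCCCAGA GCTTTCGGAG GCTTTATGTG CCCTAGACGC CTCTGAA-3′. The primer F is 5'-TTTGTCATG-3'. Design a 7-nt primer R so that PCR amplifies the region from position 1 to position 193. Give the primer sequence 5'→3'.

The product's 3' end on the top strand is position 193.
The reverse primer anneals to the top strand over positions 187–193, i.e. to ACGCCTC.
Its sequence written 5'→3' is the reverse complement: GAGGCGT.

5'-GAGGCGT-3'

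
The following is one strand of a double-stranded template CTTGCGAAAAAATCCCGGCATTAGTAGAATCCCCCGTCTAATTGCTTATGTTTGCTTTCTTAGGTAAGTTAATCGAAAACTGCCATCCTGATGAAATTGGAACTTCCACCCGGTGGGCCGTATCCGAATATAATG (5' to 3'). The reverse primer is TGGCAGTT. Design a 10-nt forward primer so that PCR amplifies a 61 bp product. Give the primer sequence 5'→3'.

The reverse primer's reverse complement AACTGCCA matches the template at positions 78–85, so the product ends at position 85.
A 61 bp product then starts at position 85 − 61 + 1 = 25.
The forward primer is identical to the top strand there: TAGAATCCCC.

5'-TAGAATCCCC-3'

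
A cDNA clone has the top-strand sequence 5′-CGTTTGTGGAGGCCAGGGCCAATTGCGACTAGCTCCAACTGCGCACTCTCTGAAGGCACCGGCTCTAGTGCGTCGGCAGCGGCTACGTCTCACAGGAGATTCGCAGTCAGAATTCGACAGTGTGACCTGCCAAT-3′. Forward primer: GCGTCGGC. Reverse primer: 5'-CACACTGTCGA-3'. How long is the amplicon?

55 bp

The forward primer matches the template at positions 70–77.
The reverse primer's reverse complement is TCGACAGTGTG, which matches the template at positions 114–124.
Amplicon spans positions 70–124: 55 bp.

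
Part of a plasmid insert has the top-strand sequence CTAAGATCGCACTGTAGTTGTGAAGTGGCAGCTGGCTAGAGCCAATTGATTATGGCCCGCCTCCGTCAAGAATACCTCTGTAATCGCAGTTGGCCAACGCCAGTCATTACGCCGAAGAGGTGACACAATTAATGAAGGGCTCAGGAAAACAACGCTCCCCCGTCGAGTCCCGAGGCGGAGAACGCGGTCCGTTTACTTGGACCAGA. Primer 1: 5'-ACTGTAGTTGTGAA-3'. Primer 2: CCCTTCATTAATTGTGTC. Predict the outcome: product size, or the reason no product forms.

Primer 1 (ACTGTAGTTGTGAA) matches the top strand at positions 11–24; it acts as a forward primer.
Primer 2's reverse complement is GACACAATTAATGAAGGG, matching the top strand at positions 122–139; it acts as a reverse primer.
The 3' ends face each other across positions 11–139, giving a 129 bp product.

Yes — a 129 bp product.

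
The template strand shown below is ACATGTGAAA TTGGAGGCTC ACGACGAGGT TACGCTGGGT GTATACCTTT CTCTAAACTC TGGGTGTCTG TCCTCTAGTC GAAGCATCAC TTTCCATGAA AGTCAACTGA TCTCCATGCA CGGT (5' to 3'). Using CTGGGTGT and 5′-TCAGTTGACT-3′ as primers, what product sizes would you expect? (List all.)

The forward primer CTGGGTGT matches the top strand at positions 35–42, 60–67.
The reverse primer's reverse complement is AGTCAACTGA, matching at positions 101–110.
Each forward site pairs with the reverse site to give a product ending at position 110: sizes 76, 51 bp.

76 bp, 51 bp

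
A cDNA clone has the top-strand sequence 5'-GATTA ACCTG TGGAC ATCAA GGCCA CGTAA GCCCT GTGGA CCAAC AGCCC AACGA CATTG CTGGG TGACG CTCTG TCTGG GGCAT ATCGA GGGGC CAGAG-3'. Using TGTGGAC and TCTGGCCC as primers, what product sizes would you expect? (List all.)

The forward primer TGTGGAC matches the top strand at positions 9–15, 35–41.
The reverse primer's reverse complement is GGGCCAGA, matching at positions 92–99.
Each forward site pairs with the reverse site to give a product ending at position 99: sizes 91, 65 bp.

91 bp, 65 bp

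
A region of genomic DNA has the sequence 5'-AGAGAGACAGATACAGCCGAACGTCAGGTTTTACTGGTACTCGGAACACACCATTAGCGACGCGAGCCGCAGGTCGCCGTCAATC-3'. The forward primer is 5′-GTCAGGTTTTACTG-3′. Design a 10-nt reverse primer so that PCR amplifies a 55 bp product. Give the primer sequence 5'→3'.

The forward primer binds at positions 23–36, so a 55 bp product ends at position 23 + 55 − 1 = 77.
The reverse primer anneals to the top strand over positions 68–77, i.e. to CGCAGGTCGC.
Its sequence written 5'→3' is the reverse complement: GCGACCTGCG.

5'-GCGACCTGCG-3'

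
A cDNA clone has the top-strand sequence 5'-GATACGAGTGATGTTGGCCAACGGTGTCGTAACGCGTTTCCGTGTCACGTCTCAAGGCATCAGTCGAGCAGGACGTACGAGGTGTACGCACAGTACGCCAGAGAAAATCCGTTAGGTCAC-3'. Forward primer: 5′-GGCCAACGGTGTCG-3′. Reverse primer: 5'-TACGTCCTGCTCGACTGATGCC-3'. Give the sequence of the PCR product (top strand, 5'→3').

Scanning the template, GGCCAACGGTGTCG occurs at positions 16–29; this primer anneals to the bottom strand there with its 3' end pointing downstream.
Taking the reverse complement of TACGTCCTGCTCGACTGATGCC gives GGCATCAGTCGAGCAGGACGTA, found at positions 56–77 on the template; the primer anneals here to the top strand with its 3' end pointing upstream.
The product is the template from position 16 through 77 (62 bp).

5'-GGCCAACGGTGTCGTAACGCGTTTCCGTGTCACGTCTCAAGGCATCAGTCGAGCAGGACGTA-3'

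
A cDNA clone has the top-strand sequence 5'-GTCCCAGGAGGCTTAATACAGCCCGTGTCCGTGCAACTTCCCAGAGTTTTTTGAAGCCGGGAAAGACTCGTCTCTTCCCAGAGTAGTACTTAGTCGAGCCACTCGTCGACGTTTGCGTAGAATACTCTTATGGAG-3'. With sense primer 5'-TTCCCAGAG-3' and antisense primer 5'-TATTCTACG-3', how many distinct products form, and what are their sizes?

Two products: 87 bp, 50 bp

The forward primer TTCCCAGAG matches the top strand at positions 38–46, 75–83.
The reverse primer's reverse complement is CGTAGAATA, matching at positions 116–124.
Each forward site pairs with the reverse site to give a product ending at position 124: sizes 87, 50 bp.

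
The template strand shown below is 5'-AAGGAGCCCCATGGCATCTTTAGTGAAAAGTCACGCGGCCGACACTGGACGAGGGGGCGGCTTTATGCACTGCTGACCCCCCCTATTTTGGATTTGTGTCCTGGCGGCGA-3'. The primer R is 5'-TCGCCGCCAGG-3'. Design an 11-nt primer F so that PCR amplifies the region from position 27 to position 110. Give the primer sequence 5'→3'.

5'-AAAGTCACGCG-3'

The reverse primer's reverse complement CCTGGCGGCGA matches the template at positions 100–110; the product starts at position 27.
The forward primer is identical to the top strand over positions 27–37: AAAGTCACGCG.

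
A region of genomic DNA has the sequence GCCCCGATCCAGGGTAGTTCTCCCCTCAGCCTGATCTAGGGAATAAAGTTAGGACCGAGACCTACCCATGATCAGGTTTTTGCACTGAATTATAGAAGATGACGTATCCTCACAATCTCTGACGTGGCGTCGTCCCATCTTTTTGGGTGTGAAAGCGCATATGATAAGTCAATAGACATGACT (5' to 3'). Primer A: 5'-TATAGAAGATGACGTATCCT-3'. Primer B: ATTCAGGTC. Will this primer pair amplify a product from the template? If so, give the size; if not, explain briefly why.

Primer B (ATTCAGGTC) does not match the top strand, and its reverse complement GACCTGAAT does not match either.
With no annealing site for primer B, no amplification occurs.

No product — primer B has no binding site in the template.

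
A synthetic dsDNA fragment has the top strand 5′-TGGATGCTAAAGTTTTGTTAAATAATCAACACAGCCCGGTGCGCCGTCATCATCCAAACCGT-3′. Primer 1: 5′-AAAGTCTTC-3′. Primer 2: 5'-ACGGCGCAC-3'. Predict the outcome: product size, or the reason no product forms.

No product — primer 1 has no binding site in the template.

Primer 1 (AAAGTCTTC) does not match the top strand, and its reverse complement GAAGACTTT does not match either.
With no annealing site for primer 1, no amplification occurs.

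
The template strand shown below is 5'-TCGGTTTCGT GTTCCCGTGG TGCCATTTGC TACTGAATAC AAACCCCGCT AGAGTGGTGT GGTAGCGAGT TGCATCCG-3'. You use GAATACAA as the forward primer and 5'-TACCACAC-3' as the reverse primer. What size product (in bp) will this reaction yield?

Forward primer GAATACAA is found on the top strand at positions 35–42.
Reverse complement of the reverse primer: GTGTGGTA. This occurs on the top strand at positions 57–64.
Product length = (reverse-primer end) − (forward-primer start) + 1 = 64 − 35 + 1 = 30 bp.

30 bp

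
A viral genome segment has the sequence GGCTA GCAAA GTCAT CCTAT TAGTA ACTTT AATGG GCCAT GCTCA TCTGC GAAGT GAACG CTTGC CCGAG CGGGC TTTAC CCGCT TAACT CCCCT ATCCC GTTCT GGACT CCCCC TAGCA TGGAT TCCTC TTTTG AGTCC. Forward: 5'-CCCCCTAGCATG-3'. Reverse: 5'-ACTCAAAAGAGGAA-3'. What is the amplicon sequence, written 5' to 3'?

5'-CCCCCTAGCATGGATTCCTCTTTTGAGT-3'

The forward primer matches the template at positions 111–122.
Taking the reverse complement of ACTCAAAAGAGGAA gives TTCCTCTTTTGAGT, found at positions 125–138 on the template; the primer anneals here to the top strand with its 3' end pointing upstream.
The product is the template from position 111 through 138 (28 bp).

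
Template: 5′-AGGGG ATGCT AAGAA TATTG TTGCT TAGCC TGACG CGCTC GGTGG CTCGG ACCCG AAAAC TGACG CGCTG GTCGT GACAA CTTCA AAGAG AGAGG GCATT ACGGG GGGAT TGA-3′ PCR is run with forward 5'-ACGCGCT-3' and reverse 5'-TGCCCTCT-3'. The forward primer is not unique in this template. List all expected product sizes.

The forward primer ACGCGCT matches the top strand at positions 33–39, 63–69.
The reverse primer's reverse complement is AGAGGGCA, matching at positions 91–98.
Each forward site pairs with the reverse site to give a product ending at position 98: sizes 66, 36 bp.

66 bp, 36 bp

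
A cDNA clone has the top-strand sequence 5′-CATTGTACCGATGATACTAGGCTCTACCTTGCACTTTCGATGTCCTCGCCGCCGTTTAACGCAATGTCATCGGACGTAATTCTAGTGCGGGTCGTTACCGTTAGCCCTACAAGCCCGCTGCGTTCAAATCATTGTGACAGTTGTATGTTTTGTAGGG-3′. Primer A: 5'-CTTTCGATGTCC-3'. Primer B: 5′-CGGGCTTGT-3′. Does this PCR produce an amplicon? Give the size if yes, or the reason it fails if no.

Primer A (CTTTCGATGTCC) matches the top strand at positions 34–45; it acts as a forward primer.
Primer B's reverse complement is ACAAGCCCG, matching the top strand at positions 109–117; it acts as a reverse primer.
The 3' ends face each other across positions 34–117, giving an 84 bp product.

Yes — an 84 bp product.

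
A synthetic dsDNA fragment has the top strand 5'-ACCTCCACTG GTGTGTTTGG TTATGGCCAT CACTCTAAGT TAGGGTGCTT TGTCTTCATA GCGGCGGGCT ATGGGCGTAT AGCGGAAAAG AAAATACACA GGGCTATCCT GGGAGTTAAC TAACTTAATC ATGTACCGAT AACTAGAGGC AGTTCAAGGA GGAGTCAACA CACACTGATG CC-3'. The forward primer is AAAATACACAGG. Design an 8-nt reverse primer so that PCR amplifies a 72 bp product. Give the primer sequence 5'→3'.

5'-CCTCCTTG-3'

The forward primer binds at positions 91–102, so a 72 bp product ends at position 91 + 72 − 1 = 162.
The reverse primer anneals to the top strand over positions 155–162, i.e. to CAAGGAGG.
Its sequence written 5'→3' is the reverse complement: CCTCCTTG.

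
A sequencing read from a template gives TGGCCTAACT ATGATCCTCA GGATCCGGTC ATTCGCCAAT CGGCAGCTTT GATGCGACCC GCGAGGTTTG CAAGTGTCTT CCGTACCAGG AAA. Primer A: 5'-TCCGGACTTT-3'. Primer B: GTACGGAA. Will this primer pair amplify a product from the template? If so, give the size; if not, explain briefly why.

Primer A (TCCGGACTTT) does not match the top strand, and its reverse complement AAAGTCCGGA does not match either.
With no annealing site for primer A, no amplification occurs.

No product — primer A has no binding site in the template.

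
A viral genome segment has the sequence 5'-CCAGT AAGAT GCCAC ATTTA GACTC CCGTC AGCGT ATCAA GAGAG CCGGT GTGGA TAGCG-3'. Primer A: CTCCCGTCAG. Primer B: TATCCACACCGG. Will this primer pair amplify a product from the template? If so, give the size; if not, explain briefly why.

Yes — a 35 bp product.

Primer A (CTCCCGTCAG) matches the top strand at positions 23–32; it acts as a forward primer.
Primer B's reverse complement is CCGGTGTGGATA, matching the top strand at positions 46–57; it acts as a reverse primer.
The 3' ends face each other across positions 23–57, giving a 35 bp product.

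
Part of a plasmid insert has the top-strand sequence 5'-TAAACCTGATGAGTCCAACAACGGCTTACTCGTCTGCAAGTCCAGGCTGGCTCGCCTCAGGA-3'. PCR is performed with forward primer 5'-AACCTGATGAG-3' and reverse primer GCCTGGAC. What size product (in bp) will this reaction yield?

45 bp

Scanning the template, AACCTGATGAG occurs at positions 3–13; this primer anneals to the bottom strand there with its 3' end pointing downstream.
Taking the reverse complement of GCCTGGAC gives GTCCAGGC, found at positions 40–47 on the template; the primer anneals here to the top strand with its 3' end pointing upstream.
Product length = (reverse-primer end) − (forward-primer start) + 1 = 47 − 3 + 1 = 45 bp.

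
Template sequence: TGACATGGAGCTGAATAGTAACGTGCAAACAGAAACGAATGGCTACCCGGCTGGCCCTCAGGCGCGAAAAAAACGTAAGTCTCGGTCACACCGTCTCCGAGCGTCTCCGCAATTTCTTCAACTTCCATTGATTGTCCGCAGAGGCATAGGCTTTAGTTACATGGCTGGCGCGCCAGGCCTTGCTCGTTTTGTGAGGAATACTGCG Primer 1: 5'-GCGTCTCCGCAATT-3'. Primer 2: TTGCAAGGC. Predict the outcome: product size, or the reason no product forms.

Primer 2 (TTGCAAGGC) does not match the top strand, and its reverse complement GCCTTGCAA does not match either.
With no annealing site for primer 2, no amplification occurs.

No product — primer 2 has no binding site in the template.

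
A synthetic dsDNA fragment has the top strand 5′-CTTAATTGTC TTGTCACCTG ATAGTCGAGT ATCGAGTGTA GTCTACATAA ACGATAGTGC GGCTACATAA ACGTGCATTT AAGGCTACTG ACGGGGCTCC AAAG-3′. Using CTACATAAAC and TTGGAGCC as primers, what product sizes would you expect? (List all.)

60 bp, 40 bp

The forward primer CTACATAAAC matches the top strand at positions 43–52, 63–72.
The reverse primer's reverse complement is GGCTCCAA, matching at positions 95–102.
Each forward site pairs with the reverse site to give a product ending at position 102: sizes 60, 40 bp.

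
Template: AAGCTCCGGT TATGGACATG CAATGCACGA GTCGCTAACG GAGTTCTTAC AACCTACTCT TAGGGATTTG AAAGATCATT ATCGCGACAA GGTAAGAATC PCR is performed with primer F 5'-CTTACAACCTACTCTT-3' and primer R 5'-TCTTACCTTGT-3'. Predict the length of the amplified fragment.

Forward primer CTTACAACCTACTCTT is found on the top strand at positions 46–61.
Taking the reverse complement of TCTTACCTTGT gives ACAAGGTAAGA, found at positions 87–97 on the template; the primer anneals here to the top strand with its 3' end pointing upstream.
The product runs from position 46 to position 97, so its length is 97 − 46 + 1 = 52 bp.

52 bp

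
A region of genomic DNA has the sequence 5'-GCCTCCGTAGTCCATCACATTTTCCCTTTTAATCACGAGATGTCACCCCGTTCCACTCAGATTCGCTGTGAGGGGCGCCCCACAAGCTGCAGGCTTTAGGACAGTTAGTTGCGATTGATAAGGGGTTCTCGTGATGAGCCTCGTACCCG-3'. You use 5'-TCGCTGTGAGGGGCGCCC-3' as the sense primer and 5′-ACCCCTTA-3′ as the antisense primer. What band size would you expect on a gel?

64 bp

Scanning the template, TCGCTGTGAGGGGCGCCC occurs at positions 63–80; this primer anneals to the bottom strand there with its 3' end pointing downstream.
Taking the reverse complement of ACCCCTTA gives TAAGGGGT, found at positions 119–126 on the template; the primer anneals here to the top strand with its 3' end pointing upstream.
The product runs from position 63 to position 126, so its length is 126 − 63 + 1 = 64 bp.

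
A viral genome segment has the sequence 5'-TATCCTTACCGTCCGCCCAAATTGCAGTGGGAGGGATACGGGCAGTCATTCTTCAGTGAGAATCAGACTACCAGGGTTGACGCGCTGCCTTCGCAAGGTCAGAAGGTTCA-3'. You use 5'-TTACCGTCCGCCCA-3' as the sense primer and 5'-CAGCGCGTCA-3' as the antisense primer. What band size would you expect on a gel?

Forward primer TTACCGTCCGCCCA is found on the top strand at positions 6–19.
Reverse complement of the reverse primer: TGACGCGCTG. This occurs on the top strand at positions 78–87.
Amplicon spans positions 6–87: 82 bp.

82 bp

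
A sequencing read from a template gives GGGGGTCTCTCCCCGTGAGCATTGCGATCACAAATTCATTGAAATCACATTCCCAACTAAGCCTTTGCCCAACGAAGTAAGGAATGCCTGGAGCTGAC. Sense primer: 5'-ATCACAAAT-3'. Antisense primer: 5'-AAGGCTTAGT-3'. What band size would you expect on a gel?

39 bp

Scanning the template, ATCACAAAT occurs at positions 27–35; this primer anneals to the bottom strand there with its 3' end pointing downstream.
Taking the reverse complement of AAGGCTTAGT gives ACTAAGCCTT, found at positions 56–65 on the template; the primer anneals here to the top strand with its 3' end pointing upstream.
Amplicon spans positions 27–65: 39 bp.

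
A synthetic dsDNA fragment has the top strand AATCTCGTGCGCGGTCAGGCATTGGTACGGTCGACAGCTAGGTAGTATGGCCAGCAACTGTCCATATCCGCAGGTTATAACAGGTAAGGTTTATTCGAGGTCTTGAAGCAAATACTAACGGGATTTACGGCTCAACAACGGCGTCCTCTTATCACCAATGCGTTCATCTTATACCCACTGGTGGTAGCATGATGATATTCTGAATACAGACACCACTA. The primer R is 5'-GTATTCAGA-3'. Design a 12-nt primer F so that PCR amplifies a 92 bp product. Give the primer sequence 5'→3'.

5'-TAACGGGATTTA-3'

The reverse primer's reverse complement TCTGAATAC matches the template at positions 199–207, so the product ends at position 207.
A 92 bp product then starts at position 207 − 92 + 1 = 116.
The forward primer is identical to the top strand there: TAACGGGATTTA.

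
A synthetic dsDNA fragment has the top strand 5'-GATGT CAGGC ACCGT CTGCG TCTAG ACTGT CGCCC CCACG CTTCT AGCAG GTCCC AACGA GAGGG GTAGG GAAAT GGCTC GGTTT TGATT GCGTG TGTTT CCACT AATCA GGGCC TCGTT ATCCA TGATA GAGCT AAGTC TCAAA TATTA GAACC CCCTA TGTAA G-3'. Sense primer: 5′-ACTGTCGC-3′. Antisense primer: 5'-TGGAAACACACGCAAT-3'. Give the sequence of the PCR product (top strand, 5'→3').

5'-ACTGTCGCCCCCACGCTTCTAGCAGGTCCCAACGAGAGGGGTAGGGAAATGGCTCGGTTTTGATTGCGTGTGTTTCCA-3'

Forward primer ACTGTCGC is found on the top strand at positions 26–33.
Taking the reverse complement of TGGAAACACACGCAAT gives ATTGCGTGTGTTTCCA, found at positions 88–103 on the template; the primer anneals here to the top strand with its 3' end pointing upstream.
The product is the template from position 26 through 103 (78 bp).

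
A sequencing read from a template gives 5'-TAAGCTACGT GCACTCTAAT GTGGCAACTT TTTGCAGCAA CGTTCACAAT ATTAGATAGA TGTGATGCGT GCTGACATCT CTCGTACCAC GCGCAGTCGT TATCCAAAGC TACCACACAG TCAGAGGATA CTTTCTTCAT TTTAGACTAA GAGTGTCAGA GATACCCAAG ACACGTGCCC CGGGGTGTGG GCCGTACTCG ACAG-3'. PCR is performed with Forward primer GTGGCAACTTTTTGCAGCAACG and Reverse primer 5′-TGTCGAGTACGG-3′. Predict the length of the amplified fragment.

The forward primer matches the template at positions 21–42.
Taking the reverse complement of TGTCGAGTACGG gives CCGTACTCGACA, found at positions 192–203 on the template; the primer anneals here to the top strand with its 3' end pointing upstream.
Amplicon spans positions 21–203: 183 bp.

183 bp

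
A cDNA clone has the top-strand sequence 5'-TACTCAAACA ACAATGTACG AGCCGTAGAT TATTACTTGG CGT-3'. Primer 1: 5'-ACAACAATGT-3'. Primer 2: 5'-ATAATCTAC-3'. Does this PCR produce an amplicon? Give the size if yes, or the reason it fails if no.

Primer 1 (ACAACAATGT) matches the top strand at positions 8–17; it acts as a forward primer.
Primer 2's reverse complement is GTAGATTAT, matching the top strand at positions 25–33; it acts as a reverse primer.
The 3' ends face each other across positions 8–33, giving a 26 bp product.

Yes — a 26 bp product.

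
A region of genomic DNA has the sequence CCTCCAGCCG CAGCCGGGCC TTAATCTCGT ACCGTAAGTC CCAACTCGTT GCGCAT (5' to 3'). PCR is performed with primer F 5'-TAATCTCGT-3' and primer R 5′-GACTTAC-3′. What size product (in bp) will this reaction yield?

Scanning the template, TAATCTCGT occurs at positions 22–30; this primer anneals to the bottom strand there with its 3' end pointing downstream.
Reverse complement of the reverse primer: GTAAGTC. This occurs on the top strand at positions 34–40.
Amplicon spans positions 22–40: 19 bp.

19 bp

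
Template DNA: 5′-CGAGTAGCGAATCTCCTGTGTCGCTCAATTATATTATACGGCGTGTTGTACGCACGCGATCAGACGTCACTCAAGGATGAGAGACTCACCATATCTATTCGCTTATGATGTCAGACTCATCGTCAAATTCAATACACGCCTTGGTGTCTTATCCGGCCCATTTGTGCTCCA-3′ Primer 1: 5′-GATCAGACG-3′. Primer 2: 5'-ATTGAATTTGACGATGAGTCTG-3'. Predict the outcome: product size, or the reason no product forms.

Yes — a 76 bp product.

Primer 1 (GATCAGACG) matches the top strand at positions 58–66; it acts as a forward primer.
Primer 2's reverse complement is CAGACTCATCGTCAAATTCAAT, matching the top strand at positions 112–133; it acts as a reverse primer.
The 3' ends face each other across positions 58–133, giving a 76 bp product.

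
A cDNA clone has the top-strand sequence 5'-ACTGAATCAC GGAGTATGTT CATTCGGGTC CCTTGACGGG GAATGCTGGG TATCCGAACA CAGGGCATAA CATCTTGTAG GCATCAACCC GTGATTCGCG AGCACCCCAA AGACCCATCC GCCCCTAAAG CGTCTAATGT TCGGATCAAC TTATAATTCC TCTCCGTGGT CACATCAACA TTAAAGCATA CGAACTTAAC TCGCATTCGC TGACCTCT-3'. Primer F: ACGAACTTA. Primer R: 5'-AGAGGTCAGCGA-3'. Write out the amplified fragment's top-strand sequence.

Forward primer ACGAACTTA is found on the top strand at positions 190–198.
Reverse complement of the reverse primer: TCGCTGACCTCT. This occurs on the top strand at positions 207–218.
The product is the template from position 190 through 218 (29 bp).

5'-ACGAACTTAACTCGCATTCGCTGACCTCT-3'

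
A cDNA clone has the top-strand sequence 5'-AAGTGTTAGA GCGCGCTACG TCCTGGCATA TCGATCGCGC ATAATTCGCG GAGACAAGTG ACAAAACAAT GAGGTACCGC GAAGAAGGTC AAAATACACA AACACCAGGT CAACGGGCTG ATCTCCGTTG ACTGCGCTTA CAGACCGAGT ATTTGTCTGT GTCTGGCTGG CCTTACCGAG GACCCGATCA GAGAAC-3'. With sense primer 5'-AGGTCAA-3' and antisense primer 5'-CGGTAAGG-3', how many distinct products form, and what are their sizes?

Two products: 93 bp, 72 bp

The forward primer AGGTCAA matches the top strand at positions 86–92, 107–113.
The reverse primer's reverse complement is CCTTACCG, matching at positions 171–178.
Each forward site pairs with the reverse site to give a product ending at position 178: sizes 93, 72 bp.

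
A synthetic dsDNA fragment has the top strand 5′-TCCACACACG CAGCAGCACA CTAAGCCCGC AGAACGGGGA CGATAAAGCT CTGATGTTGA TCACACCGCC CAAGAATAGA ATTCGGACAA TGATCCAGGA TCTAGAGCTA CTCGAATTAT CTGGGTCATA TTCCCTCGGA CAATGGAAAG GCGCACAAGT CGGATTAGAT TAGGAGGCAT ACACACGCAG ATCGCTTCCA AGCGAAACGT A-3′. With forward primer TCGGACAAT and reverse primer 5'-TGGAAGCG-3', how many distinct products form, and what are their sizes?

The forward primer TCGGACAAT matches the top strand at positions 83–91, 136–144.
The reverse primer's reverse complement is CGCTTCCA, matching at positions 193–200.
Each forward site pairs with the reverse site to give a product ending at position 200: sizes 118, 65 bp.

Two products: 118 bp, 65 bp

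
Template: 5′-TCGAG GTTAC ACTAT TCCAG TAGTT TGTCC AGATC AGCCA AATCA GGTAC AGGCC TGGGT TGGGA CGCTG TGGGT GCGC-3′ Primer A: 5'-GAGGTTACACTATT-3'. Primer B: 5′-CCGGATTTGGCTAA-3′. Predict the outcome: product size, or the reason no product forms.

Primer B (CCGGATTTGGCTAA) does not match the top strand, and its reverse complement TTAGCCAAATCCGG does not match either.
With no annealing site for primer B, no amplification occurs.

No product — primer B has no binding site in the template.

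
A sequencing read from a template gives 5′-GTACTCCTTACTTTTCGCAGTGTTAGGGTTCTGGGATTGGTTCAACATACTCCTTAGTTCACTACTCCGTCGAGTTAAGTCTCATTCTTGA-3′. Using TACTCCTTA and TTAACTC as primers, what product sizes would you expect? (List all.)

77 bp, 31 bp

The forward primer TACTCCTTA matches the top strand at positions 2–10, 48–56.
The reverse primer's reverse complement is GAGTTAA, matching at positions 72–78.
Each forward site pairs with the reverse site to give a product ending at position 78: sizes 77, 31 bp.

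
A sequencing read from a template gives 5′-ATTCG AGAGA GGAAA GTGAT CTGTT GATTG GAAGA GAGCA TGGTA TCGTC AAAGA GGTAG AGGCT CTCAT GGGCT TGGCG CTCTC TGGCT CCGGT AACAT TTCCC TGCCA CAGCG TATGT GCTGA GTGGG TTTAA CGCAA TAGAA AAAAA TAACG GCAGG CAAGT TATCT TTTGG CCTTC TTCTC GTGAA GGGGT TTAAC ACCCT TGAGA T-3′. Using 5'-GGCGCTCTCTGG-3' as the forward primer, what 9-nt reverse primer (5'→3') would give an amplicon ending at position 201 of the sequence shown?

The forward primer binds at positions 77–88; the product's 3' end on the top strand is position 201.
The reverse primer anneals to the top strand over positions 193–201, i.e. to GGTTTAACA.
Its sequence written 5'→3' is the reverse complement: TGTTAAACC.

5'-TGTTAAACC-3'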